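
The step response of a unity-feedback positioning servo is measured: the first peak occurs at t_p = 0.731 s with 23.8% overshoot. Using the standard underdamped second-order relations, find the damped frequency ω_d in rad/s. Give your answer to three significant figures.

t_p = π/ω_d, so ω_d = π/0.731 = 4.30 rad/s.

ω_d ≈ 4.30 rad/s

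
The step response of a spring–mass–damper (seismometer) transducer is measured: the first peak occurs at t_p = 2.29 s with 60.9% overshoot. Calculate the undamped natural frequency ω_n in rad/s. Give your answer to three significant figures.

The overshoot fixes ζ = −ln(OS)/√(π²+ln²(OS)) = 0.156.
t_p = π/ω_d ⇒ ω_d = 1.37 rad/s; then ω_n = ω_d/√(1−ζ²) = 1.39 rad/s.

ω_n ≈ 1.39 rad/s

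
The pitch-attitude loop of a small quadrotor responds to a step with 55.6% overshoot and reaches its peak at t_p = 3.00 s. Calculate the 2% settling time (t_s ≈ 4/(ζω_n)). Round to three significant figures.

ζ from %OS: ζ = |ln 0.556|/√(π²+ln²0.556) = 0.184.
t_p = π/ω_d ⇒ ω_d = 1.05 rad/s; then ω_n = ω_d/√(1−ζ²) = 1.07 rad/s.
t_s ≈ 4/(ζω_n) = 4/(0.184·1.07) = 20.4 s.

t_s ≈ 20.4 s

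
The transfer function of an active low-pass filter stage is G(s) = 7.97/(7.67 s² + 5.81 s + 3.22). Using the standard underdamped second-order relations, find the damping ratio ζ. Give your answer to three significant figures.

Dividing through by 7.67: denominator becomes s² + 0.7575 s + 0.4198.
So ω_n = √0.4198 = 0.648 rad/s and ζ = 0.7575/(2·0.648) = 0.585.

ζ ≈ 0.585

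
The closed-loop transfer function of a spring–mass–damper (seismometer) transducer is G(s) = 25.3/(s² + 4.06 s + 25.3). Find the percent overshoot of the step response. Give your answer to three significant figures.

Comparing the denominator to s² + 2ζω_n s + ω_n²: ω_n = √25.3 = 5.03 rad/s, and 2ζω_n = 4.06 so ζ = 4.06/(2·5.03) = 0.404.
Overshoot: exp(−π·0.404/√(1−0.404²)) = 0.250, i.e. 25.0%.

%OS ≈ 25.0%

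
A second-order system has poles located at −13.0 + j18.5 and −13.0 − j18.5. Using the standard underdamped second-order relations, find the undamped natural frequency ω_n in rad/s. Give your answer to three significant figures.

|pole| = ω_n = √(13.0² + 18.5²) = 22.6 rad/s; ζ = cos θ = σ/ω_n = 0.575.

ω_n ≈ 22.6 rad/s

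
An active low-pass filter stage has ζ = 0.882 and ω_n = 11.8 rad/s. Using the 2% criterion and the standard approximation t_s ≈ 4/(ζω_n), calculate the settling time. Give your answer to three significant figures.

t_s ≈ 4/(ζω_n) = 4/(0.882 × 11.8) = 0.384 s.

t_s ≈ 0.384 s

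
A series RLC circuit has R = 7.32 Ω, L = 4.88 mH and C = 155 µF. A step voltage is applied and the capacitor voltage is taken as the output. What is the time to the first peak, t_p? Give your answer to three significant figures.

For a series RLC circuit (capacitor voltage as output), ω_n = 1/√(LC) = 1/√(4.88 mH · 155 µF) = 1150 rad/s.
ζ = (R/2)·√(C/L) = (7.32/2)·√(155 µF/4.88 mH) = 0.652.
The damped frequency ω_d = ω_n√(1−ζ²) = 872 rad/s. t_p = π/ω_d = 0.00360 s.

t_p ≈ 0.00360 s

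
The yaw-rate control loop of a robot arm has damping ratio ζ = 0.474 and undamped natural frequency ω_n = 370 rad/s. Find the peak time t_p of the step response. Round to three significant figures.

The damped frequency is ω_d = ω_n√(1−ζ²) = 370·√(1−0.225) = 326 rad/s.
Peak time t_p = π/ω_d = π/326 = 0.00964 s.

t_p ≈ 0.00964 s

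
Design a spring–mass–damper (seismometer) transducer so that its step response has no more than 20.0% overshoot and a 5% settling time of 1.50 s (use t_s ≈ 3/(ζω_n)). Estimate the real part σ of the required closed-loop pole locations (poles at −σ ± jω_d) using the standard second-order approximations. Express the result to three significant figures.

The settling-time spec alone fixes σ = ζω_n = 3/t_s = 3/1.50 = 2.00.
(Overshoot then fixes ζ = 0.456 and hence ω_d = σ·√(1−ζ²)/ζ = 3.90 rad/s.)

σ ≈ 2.00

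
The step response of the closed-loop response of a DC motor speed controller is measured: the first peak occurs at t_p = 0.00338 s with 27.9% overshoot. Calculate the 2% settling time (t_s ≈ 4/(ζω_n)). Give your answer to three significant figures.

The overshoot fixes ζ = −ln(OS)/√(π²+ln²(OS)) = 0.376.
From t_p = π/ω_d, ω_d = π/0.00338 = 929 rad/s, so ω_n = ω_d/√(1−ζ²) = 1000 rad/s.
t_s ≈ 4/(ζω_n) = 4/(0.376·1000) = 0.0106 s.

t_s ≈ 0.0106 s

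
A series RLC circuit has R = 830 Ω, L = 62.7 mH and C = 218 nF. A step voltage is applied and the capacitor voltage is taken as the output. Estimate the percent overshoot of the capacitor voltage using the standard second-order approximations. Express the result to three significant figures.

For a series RLC circuit (capacitor voltage as output), ω_n = 1/√(LC) = 1/√(62.7 mH · 218 nF) = 8550 rad/s.
ζ = (R/2)·√(C/L) = (830/2)·√(218 nF/62.7 mH) = 0.774.
%OS = 100 e^{−πζ/√(1−ζ²)} with ζ = 0.774 gives 2.15%.

%OS ≈ 2.15%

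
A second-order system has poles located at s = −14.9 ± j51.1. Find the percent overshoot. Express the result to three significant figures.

|pole| = ω_n = √(14.9² + 51.1²) = 53.2 rad/s; ζ = cos θ = σ/ω_n = 0.280.
Overshoot: exp(−π·0.280/√(1−0.280²)) = 0.400, i.e. 40.0%.

%OS ≈ 40.0%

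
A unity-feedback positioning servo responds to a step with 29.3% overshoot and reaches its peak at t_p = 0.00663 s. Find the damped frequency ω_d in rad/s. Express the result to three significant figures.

t_p = π/ω_d, so ω_d = π/0.00663 = 474 rad/s.

ω_d ≈ 474 rad/s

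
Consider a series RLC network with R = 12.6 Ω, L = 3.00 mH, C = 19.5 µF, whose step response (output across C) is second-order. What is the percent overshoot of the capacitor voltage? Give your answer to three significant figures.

For a series RLC circuit (capacitor voltage as output), ω_n = 1/√(LC) = 1/√(3.00 mH · 19.5 µF) = 4130 rad/s.
ζ = (R/2)·√(C/L) = (12.6/2)·√(19.5 µF/3.00 mH) = 0.508.
Overshoot: exp(−π·0.508/√(1−0.508²)) = 0.157, i.e. 15.7%.

%OS ≈ 15.7%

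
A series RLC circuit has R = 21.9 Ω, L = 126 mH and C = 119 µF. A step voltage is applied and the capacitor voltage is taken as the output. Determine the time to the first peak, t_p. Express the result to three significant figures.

t_p ≈ 0.0129 s

For a series RLC circuit (capacitor voltage as output), ω_n = 1/√(LC) = 1/√(126 mH · 119 µF) = 258 rad/s.
ζ = (R/2)·√(C/L) = (21.9/2)·√(119 µF/126 mH) = 0.337.
ω_d = 258·√(1 − 0.337²) = 243 rad/s. t_p = π/ω_d = 0.0129 s.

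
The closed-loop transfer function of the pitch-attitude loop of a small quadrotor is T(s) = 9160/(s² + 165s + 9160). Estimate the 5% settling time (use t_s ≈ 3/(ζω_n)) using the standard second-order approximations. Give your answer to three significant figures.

ω_n = √9160 = 95.7 rad/s; ζ = 165/(2·95.7) = 0.862.
t_s ≈ 3/(ζω_n) = 3/(0.862·95.7) = 0.0364 s.

t_s ≈ 0.0364 s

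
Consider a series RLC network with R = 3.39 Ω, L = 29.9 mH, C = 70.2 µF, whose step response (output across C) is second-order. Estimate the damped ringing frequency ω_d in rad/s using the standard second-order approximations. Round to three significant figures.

For a series RLC circuit (capacitor voltage as output), ω_n = 1/√(LC) = 1/√(29.9 mH · 70.2 µF) = 690 rad/s.
ζ = (R/2)·√(C/L) = (3.39/2)·√(70.2 µF/29.9 mH) = 0.0821.
ω_d = 690·√(1 − 0.0821²) = 688 rad/s.

ω_d ≈ 688 rad/s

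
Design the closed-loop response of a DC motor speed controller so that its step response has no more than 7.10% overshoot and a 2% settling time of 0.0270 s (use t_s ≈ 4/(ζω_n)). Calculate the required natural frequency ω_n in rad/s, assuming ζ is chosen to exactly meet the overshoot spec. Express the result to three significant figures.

From %OS = 100·exp(−πζ/√(1−ζ²)), invert to get ζ = −ln(OS)/√(π² + ln²(OS)) with OS = 0.0710.
−ln 0.0710 = 2.645, so ζ = 2.645/√(π² + 6.996) = 0.644.
From t_s ≈ 4/(ζω_n): ω_n = 4/(ζ·t_s) = 4/(0.644·0.0270) = 230 rad/s.

ω_n ≈ 230 rad/s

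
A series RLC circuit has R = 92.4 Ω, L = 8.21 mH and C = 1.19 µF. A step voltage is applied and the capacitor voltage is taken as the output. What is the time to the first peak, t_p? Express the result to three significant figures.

t_p ≈ 0.000374 s

For a series RLC circuit (capacitor voltage as output), ω_n = 1/√(LC) = 1/√(8.21 mH · 1.19 µF) = 10100 rad/s.
ζ = (R/2)·√(C/L) = (92.4/2)·√(1.19 µF/8.21 mH) = 0.556.
ω_d = 10100·√(1 − 0.556²) = 8410 rad/s. t_p = π/ω_d = 0.000374 s.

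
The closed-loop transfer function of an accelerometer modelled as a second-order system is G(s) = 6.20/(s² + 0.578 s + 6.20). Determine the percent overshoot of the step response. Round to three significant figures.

ω_n = √6.20 = 2.49 rad/s; ζ = 0.578/(2·2.49) = 0.116.
%OS = 100·exp(−πζ/√(1−ζ²)) = 69.3%.

%OS ≈ 69.3%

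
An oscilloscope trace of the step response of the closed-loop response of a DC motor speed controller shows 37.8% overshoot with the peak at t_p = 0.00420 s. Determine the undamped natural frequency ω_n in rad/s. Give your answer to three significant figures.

ω_n ≈ 783 rad/s

ζ from %OS: ζ = |ln 0.378|/√(π²+ln²0.378) = 0.296.
From t_p = π/ω_d, ω_d = π/0.00420 = 748 rad/s, so ω_n = ω_d/√(1−ζ²) = 783 rad/s.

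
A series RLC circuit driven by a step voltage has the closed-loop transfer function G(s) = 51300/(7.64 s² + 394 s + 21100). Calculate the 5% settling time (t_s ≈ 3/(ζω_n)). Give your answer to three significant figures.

t_s ≈ 0.116 s

Dividing through by 7.64: denominator becomes s² + 51.57 s + 2762.
So ω_n = √2762 = 52.6 rad/s and ζ = 51.57/(2·52.6) = 0.491.
t_s ≈ 3/(ζω_n) = 0.116 s.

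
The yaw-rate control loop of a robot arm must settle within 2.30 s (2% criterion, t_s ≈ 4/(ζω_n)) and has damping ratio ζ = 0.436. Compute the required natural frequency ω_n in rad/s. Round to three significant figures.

ω_n ≈ 3.99 rad/s

Rearranging t_s ≈ 4/(ζω_n) gives ω_n = 4/(ζ·t_s) = 4/(0.436 × 2.30) = 3.99 rad/s.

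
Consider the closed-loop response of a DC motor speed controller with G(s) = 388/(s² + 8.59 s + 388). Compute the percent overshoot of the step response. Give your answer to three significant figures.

%OS ≈ 49.6%

Matching coefficients with s² + 2ζω_n s + ω_n² gives ω_n² = 388 ⇒ ω_n = 19.7 rad/s, and ζ = 8.59/(2ω_n) = 0.218.
%OS = 100·exp(−πζ/√(1−ζ²)) = 49.6%.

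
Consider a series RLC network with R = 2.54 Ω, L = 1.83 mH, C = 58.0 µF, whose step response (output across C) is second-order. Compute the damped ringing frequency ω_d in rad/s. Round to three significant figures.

For a series RLC circuit (capacitor voltage as output), ω_n = 1/√(LC) = 1/√(1.83 mH · 58.0 µF) = 3070 rad/s.
ζ = (R/2)·√(C/L) = (2.54/2)·√(58.0 µF/1.83 mH) = 0.226.
ω_d = ω_n√(1−ζ²) = 2990 rad/s.

ω_d ≈ 2990 rad/s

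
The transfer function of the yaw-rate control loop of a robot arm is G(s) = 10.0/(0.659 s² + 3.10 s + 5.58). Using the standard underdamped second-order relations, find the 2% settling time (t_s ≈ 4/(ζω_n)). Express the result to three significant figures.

Dividing through by 0.659: denominator becomes s² + 4.704 s + 8.467.
So ω_n = √8.467 = 2.91 rad/s and ζ = 4.704/(2·2.91) = 0.808.
t_s ≈ 4/(ζω_n) = 1.70 s.

t_s ≈ 1.70 s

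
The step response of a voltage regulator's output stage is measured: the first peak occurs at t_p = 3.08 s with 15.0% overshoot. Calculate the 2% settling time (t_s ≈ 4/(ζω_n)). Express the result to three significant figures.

t_s ≈ 6.49 s

The overshoot fixes ζ = −ln(OS)/√(π²+ln²(OS)) = 0.517.
t_p = π/ω_d ⇒ ω_d = 1.02 rad/s; then ω_n = ω_d/√(1−ζ²) = 1.19 rad/s.
t_s ≈ 4/(ζω_n) = 4/(0.517·1.19) = 6.49 s.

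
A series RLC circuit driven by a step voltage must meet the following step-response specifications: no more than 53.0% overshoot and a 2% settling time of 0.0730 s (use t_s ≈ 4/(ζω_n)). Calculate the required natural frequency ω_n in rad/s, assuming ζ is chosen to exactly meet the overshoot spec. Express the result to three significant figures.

ω_n ≈ 277 rad/s

From %OS = 100·exp(−πζ/√(1−ζ²)), invert to get ζ = −ln(OS)/√(π² + ln²(OS)) with OS = 0.530.
−ln 0.530 = 0.6349, so ζ = 0.6349/√(π² + 0.4031) = 0.198.
Then ω_n = 4/(ζ t_s) = 4/(0.198 × 0.0730) = 277 rad/s.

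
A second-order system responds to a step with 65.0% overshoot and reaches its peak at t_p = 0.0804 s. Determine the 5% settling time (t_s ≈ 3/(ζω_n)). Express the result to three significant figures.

t_s ≈ 0.560 s

The overshoot fixes ζ = −ln(OS)/√(π²+ln²(OS)) = 0.136.
t_p = π/ω_d ⇒ ω_d = 39.1 rad/s; then ω_n = ω_d/√(1−ζ²) = 39.4 rad/s.
t_s ≈ 3/(ζω_n) = 3/(0.136·39.4) = 0.560 s.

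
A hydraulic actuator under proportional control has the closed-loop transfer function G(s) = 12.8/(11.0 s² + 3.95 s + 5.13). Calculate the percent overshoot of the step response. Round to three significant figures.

%OS ≈ 42.5%

Dividing through by 11.0: denominator becomes s² + 0.3591 s + 0.4664.
So ω_n = √0.4664 = 0.683 rad/s and ζ = 0.3591/(2·0.683) = 0.263.
Overshoot: exp(−π·0.263/√(1−0.263²)) = 0.425, i.e. 42.5%.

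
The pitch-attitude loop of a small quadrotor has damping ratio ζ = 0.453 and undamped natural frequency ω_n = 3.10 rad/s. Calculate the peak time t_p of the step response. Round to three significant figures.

The damped frequency is ω_d = ω_n√(1−ζ²) = 3.10·√(1−0.205) = 2.76 rad/s.
Peak time t_p = π/ω_d = π/2.76 = 1.14 s.

t_p ≈ 1.14 s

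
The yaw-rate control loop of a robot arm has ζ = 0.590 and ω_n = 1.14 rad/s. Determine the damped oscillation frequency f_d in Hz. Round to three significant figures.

f_d ≈ 0.146 Hz

ω_d = ω_n√(1−ζ²) = 1.14·√0.652 = 0.920 rad/s.
f_d = ω_d/(2π) = 0.146 Hz.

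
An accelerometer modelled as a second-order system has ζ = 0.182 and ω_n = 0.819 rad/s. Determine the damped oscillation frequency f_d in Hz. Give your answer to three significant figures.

ω_d = ω_n√(1−ζ²) = 0.819·√0.967 = 0.805 rad/s.
f_d = ω_d/(2π) = 0.128 Hz.

f_d ≈ 0.128 Hz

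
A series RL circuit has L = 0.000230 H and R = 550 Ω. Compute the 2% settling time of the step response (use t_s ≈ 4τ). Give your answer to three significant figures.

t_s ≈ 0.00000167 s

τ = L/R = 0.000230/550 = 0.000000418 s.
t_s ≈ 4τ = 0.00000167 s.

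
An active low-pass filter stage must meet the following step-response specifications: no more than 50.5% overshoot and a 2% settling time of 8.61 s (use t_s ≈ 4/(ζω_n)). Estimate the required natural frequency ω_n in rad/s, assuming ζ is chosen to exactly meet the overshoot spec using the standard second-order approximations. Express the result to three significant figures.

ζ = −ln(OS)/√(π² + (ln OS)²). With OS = 0.505, ln OS = −0.6832 and ζ = 0.6832/3.215 = 0.213.
From t_s ≈ 4/(ζω_n): ω_n = 4/(ζ·t_s) = 4/(0.213·8.61) = 2.19 rad/s.

ω_n ≈ 2.19 rad/s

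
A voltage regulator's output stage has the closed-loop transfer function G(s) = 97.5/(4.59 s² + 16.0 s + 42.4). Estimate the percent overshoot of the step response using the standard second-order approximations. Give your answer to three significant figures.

%OS ≈ 11.1%

Dividing through by 4.59: denominator becomes s² + 3.486 s + 9.237.
So ω_n = √9.237 = 3.04 rad/s and ζ = 3.486/(2·3.04) = 0.573.
%OS = 100·exp(−πζ/√(1−ζ²)) = 11.1%.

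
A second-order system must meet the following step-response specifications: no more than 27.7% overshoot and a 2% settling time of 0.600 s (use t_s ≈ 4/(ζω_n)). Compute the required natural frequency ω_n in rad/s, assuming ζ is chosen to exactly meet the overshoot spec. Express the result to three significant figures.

Inverting the overshoot relation: ζ = |ln 0.277|/√(π² + ln²0.277) = 0.378.
Then ω_n = 4/(ζ t_s) = 4/(0.378 × 0.600) = 17.6 rad/s.

ω_n ≈ 17.6 rad/s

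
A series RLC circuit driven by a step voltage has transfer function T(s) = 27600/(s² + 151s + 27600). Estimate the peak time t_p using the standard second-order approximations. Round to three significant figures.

t_p ≈ 0.0212 s

ω_n = √27600 = 166 rad/s; ζ = 151/(2·166) = 0.454.
The damped frequency ω_d = ω_n√(1−ζ²) = 148 rad/s. Then t_p = π/ω_d = 0.0212 s.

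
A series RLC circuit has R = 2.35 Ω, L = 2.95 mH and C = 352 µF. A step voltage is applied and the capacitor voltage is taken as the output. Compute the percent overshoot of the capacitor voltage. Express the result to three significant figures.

%OS ≈ 24.8%

For a series RLC circuit (capacitor voltage as output), ω_n = 1/√(LC) = 1/√(2.95 mH · 352 µF) = 981 rad/s.
ζ = (R/2)·√(C/L) = (2.35/2)·√(352 µF/2.95 mH) = 0.406.
Overshoot: exp(−π·0.406/√(1−0.406²)) = 0.248, i.e. 24.8%.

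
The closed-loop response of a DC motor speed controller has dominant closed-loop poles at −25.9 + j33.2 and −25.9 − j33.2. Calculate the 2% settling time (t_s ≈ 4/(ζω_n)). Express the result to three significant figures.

t_s ≈ 0.154 s

For poles at −σ ± jω_d, ζω_n = σ = 25.9, so t_s ≈ 4/σ = 0.154 s.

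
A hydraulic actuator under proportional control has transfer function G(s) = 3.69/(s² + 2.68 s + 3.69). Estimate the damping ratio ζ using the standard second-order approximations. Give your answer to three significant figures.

ω_n = √3.69 = 1.92 rad/s; ζ = 2.68/(2·1.92) = 0.698.

ζ ≈ 0.698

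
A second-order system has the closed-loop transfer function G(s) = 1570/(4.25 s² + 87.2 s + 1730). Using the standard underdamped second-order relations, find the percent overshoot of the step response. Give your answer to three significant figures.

Dividing through by 4.25: denominator becomes s² + 20.52 s + 407.1.
So ω_n = √407.1 = 20.2 rad/s and ζ = 20.52/(2·20.2) = 0.508.
Overshoot: exp(−π·0.508/√(1−0.508²)) = 0.156, i.e. 15.6%.

%OS ≈ 15.6%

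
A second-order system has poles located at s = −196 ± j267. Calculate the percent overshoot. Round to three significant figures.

|pole| = ω_n = √(196² + 267²) = 331 rad/s; ζ = cos θ = σ/ω_n = 0.592.
%OS = 100·exp(−πζ/√(1−ζ²)) = 9.96%.

%OS ≈ 9.96%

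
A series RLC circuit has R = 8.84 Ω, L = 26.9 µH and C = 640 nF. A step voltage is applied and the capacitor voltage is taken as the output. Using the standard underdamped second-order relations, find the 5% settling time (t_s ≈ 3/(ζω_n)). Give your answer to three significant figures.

t_s ≈ 0.0000183 s

For a series RLC circuit (capacitor voltage as output), ω_n = 1/√(LC) = 1/√(26.9 µH · 640 nF) = 241000 rad/s.
ζ = (R/2)·√(C/L) = (8.84/2)·√(640 nF/26.9 µH) = 0.682.
t_s ≈ 3/(ζω_n) = 0.0000183 s.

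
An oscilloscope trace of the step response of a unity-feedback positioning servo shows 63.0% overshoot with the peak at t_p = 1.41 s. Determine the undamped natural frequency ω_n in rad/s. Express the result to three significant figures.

ω_n ≈ 2.25 rad/s

ζ from %OS: ζ = |ln 0.630|/√(π²+ln²0.630) = 0.146.
t_p = π/ω_d ⇒ ω_d = 2.23 rad/s; then ω_n = ω_d/√(1−ζ²) = 2.25 rad/s.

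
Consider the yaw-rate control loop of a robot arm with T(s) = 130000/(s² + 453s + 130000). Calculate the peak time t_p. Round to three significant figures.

t_p ≈ 0.0112 s

Comparing the denominator to s² + 2ζω_n s + ω_n²: ω_n = √130000 = 361 rad/s, and 2ζω_n = 453 so ζ = 453/(2·361) = 0.628.
ω_d = ω_n√(1−ζ²) = 281 rad/s. Then t_p = π/ω_d = 0.0112 s.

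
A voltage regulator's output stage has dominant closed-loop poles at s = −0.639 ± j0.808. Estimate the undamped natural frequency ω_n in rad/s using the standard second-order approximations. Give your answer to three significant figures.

With σ = 0.639, ω_d = 0.808: ω_n = √(σ²+ω_d²) = 1.03 rad/s, ζ = σ/ω_n = 0.620.

ω_n ≈ 1.03 rad/s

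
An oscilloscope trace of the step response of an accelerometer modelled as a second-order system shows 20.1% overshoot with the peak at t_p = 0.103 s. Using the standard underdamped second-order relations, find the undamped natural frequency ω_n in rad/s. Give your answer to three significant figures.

From the overshoot, ζ = −ln(OS)/√(π²+ln²(OS)) = 0.455.
t_p = π/ω_d ⇒ ω_d = 30.5 rad/s; then ω_n = ω_d/√(1−ζ²) = 34.2 rad/s.

ω_n ≈ 34.2 rad/s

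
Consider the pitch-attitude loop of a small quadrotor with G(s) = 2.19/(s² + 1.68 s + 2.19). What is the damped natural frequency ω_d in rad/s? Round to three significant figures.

ω_d ≈ 1.22 rad/s

Comparing the denominator to s² + 2ζω_n s + ω_n²: ω_n = √2.19 = 1.48 rad/s, and 2ζω_n = 1.68 so ζ = 1.68/(2·1.48) = 0.568.
The damped frequency ω_d = ω_n√(1−ζ²) = 1.22 rad/s.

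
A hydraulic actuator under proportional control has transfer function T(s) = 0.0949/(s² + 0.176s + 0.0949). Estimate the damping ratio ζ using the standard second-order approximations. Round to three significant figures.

Comparing the denominator to s² + 2ζω_n s + ω_n²: ω_n = √0.0949 = 0.308 rad/s, and 2ζω_n = 0.176 so ζ = 0.176/(2·0.308) = 0.286.

ζ ≈ 0.286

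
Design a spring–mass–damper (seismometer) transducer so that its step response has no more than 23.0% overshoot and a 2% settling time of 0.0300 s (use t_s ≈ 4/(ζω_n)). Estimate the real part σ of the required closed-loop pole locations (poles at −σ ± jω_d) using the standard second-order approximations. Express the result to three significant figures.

σ ≈ 133

The settling-time spec alone fixes σ = ζω_n = 4/t_s = 4/0.0300 = 133.
(Overshoot then fixes ζ = 0.424 and hence ω_d = σ·√(1−ζ²)/ζ = 285 rad/s.)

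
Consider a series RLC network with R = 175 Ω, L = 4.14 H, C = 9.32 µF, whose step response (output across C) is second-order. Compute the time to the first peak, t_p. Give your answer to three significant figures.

For a series RLC circuit (capacitor voltage as output), ω_n = 1/√(LC) = 1/√(4.14 H · 9.32 µF) = 161 rad/s.
ζ = (R/2)·√(C/L) = (175/2)·√(9.32 µF/4.14 H) = 0.131.
The damped frequency ω_d = ω_n√(1−ζ²) = 160 rad/s. t_p = π/ω_d = 0.0197 s.

t_p ≈ 0.0197 s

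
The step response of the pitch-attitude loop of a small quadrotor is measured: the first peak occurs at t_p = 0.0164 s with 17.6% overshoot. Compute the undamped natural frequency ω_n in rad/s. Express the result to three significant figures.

ω_n ≈ 219 rad/s

ζ from %OS: ζ = |ln 0.176|/√(π²+ln²0.176) = 0.484.
From t_p = π/ω_d, ω_d = π/0.0164 = 192 rad/s, so ω_n = ω_d/√(1−ζ²) = 219 rad/s.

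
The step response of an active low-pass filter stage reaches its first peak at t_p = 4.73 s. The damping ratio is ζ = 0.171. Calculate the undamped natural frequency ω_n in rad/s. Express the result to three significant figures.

Peak time t_p = π/ω_d, so ω_d = π/t_p = π/4.73 = 0.664 rad/s.
ω_n = ω_d/√(1−ζ²) = 0.664/√0.971 = 0.674 rad/s.

ω_n ≈ 0.674 rad/s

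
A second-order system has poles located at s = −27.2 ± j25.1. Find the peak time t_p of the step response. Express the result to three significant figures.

t_p = π/ω_d with ω_d = 25.1 (the imaginary part), so t_p = 0.125 s.

t_p ≈ 0.125 s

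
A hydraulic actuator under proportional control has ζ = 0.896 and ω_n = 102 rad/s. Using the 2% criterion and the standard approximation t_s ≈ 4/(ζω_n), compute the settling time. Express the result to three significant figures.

t_s ≈ 0.0438 s

t_s ≈ 4/(ζω_n) = 4/(0.896 × 102) = 0.0438 s.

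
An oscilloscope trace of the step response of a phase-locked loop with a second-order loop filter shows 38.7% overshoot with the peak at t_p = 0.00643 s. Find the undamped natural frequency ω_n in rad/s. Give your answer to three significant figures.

ζ from %OS: ζ = |ln 0.387|/√(π²+ln²0.387) = 0.289.
t_p = π/ω_d ⇒ ω_d = 489 rad/s; then ω_n = ω_d/√(1−ζ²) = 510 rad/s.

ω_n ≈ 510 rad/s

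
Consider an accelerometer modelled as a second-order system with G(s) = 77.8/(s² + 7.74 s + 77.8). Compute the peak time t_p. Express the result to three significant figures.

t_p ≈ 0.396 s

Matching coefficients with s² + 2ζω_n s + ω_n² gives ω_n² = 77.8 ⇒ ω_n = 8.82 rad/s, and ζ = 7.74/(2ω_n) = 0.439.
ω_d = 8.82·√(1 − 0.439²) = 7.93 rad/s. Then t_p = π/ω_d = 0.396 s.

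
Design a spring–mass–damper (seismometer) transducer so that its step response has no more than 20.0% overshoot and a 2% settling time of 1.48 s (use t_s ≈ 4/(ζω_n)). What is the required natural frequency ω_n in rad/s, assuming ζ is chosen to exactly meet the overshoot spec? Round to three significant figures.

ζ = −ln(OS)/√(π² + (ln OS)²). With OS = 0.200, ln OS = −1.609 and ζ = 1.609/3.530 = 0.456.
Then ω_n = 4/(ζ t_s) = 4/(0.456 × 1.48) = 5.93 rad/s.

ω_n ≈ 5.93 rad/s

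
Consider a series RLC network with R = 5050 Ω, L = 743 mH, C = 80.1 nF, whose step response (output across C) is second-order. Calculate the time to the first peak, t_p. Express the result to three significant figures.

For a series RLC circuit (capacitor voltage as output), ω_n = 1/√(LC) = 1/√(743 mH · 80.1 nF) = 4100 rad/s.
ζ = (R/2)·√(C/L) = (5050/2)·√(80.1 nF/743 mH) = 0.829.
ω_d = ω_n√(1−ζ²) = 2290 rad/s. t_p = π/ω_d = 0.00137 s.

t_p ≈ 0.00137 s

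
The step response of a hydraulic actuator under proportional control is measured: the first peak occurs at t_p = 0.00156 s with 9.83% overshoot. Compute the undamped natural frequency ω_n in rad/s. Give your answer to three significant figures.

ζ from %OS: ζ = |ln 0.0983|/√(π²+ln²0.0983) = 0.594.
From t_p = π/ω_d, ω_d = π/0.00156 = 2010 rad/s, so ω_n = ω_d/√(1−ζ²) = 2500 rad/s.

ω_n ≈ 2500 rad/s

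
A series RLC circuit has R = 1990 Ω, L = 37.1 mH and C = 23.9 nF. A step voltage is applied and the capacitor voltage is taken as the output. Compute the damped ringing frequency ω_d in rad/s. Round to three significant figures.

ω_d ≈ 20200 rad/s

For a series RLC circuit (capacitor voltage as output), ω_n = 1/√(LC) = 1/√(37.1 mH · 23.9 nF) = 33600 rad/s.
ζ = (R/2)·√(C/L) = (1990/2)·√(23.9 nF/37.1 mH) = 0.799.
ω_d = 33600·√(1 − 0.799²) = 20200 rad/s.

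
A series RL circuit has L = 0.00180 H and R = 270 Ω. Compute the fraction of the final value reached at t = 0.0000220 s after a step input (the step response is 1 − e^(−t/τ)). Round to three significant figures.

τ = L/R = 0.00180/270 = 0.00000667 s.
y(t)/y_∞ = 1 − e^(−t/τ) = 1 − e^(−0.0000220/0.00000667) = 1 − e^(−3.30) = 0.963.

y/y_∞ ≈ 0.963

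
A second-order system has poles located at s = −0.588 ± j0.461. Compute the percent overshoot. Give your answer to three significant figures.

With σ = 0.588, ω_d = 0.461: ω_n = √(σ²+ω_d²) = 0.747 rad/s, ζ = σ/ω_n = 0.787.
%OS = 100 e^{−πζ/√(1−ζ²)} with ζ = 0.787 gives 1.82%.

%OS ≈ 1.82%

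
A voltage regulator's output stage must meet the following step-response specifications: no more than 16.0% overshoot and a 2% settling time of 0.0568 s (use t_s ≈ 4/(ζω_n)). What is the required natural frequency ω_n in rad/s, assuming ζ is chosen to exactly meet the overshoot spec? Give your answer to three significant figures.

ζ = −ln(OS)/√(π² + (ln OS)²). With OS = 0.160, ln OS = −1.833 and ζ = 1.833/3.637 = 0.504.
Then ω_n = 4/(ζ t_s) = 4/(0.504 × 0.0568) = 140 rad/s.

ω_n ≈ 140 rad/s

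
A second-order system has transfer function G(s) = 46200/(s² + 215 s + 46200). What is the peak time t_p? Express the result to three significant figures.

t_p ≈ 0.0169 s

ω_n = √46200 = 215 rad/s; ζ = 215/(2·215) = 0.500.
ω_d = 215·√(1 − 0.500²) = 186 rad/s. Then t_p = π/ω_d = 0.0169 s.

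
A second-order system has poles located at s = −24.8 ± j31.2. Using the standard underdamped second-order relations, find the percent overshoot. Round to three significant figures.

The poles are at −σ ± jω_d with σ = 24.8 and ω_d = 31.2, so ω_n = √(σ²+ω_d²) = 39.9 rad/s and ζ = σ/ω_n = 0.622.
Overshoot: exp(−π·0.622/√(1−0.622²)) = 0.0823, i.e. 8.23%.

%OS ≈ 8.23%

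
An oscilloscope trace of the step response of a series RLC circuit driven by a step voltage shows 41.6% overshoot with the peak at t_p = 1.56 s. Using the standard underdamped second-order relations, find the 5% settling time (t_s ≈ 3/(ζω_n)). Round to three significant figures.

t_s ≈ 5.34 s

From the overshoot, ζ = −ln(OS)/√(π²+ln²(OS)) = 0.269.
t_p = π/ω_d ⇒ ω_d = 2.01 rad/s; then ω_n = ω_d/√(1−ζ²) = 2.09 rad/s.
t_s ≈ 3/(ζω_n) = 3/(0.269·2.09) = 5.34 s.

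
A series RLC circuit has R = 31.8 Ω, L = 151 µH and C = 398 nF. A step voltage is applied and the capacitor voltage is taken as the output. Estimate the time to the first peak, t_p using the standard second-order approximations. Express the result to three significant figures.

t_p ≈ 0.0000422 s

For a series RLC circuit (capacitor voltage as output), ω_n = 1/√(LC) = 1/√(151 µH · 398 nF) = 129000 rad/s.
ζ = (R/2)·√(C/L) = (31.8/2)·√(398 nF/151 µH) = 0.816.
ω_d = 129000·√(1 − 0.816²) = 74500 rad/s. t_p = π/ω_d = 0.0000422 s.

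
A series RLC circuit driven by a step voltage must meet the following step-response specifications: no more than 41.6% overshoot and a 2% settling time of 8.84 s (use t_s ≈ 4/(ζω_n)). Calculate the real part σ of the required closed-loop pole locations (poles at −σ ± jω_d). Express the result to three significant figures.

σ ≈ 0.452

The settling-time spec alone fixes σ = ζω_n = 4/t_s = 4/8.84 = 0.452.
(Overshoot then fixes ζ = 0.269 and hence ω_d = σ·√(1−ζ²)/ζ = 1.62 rad/s.)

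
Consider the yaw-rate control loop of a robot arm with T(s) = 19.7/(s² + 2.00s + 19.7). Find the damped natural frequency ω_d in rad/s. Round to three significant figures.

Matching coefficients with s² + 2ζω_n s + ω_n² gives ω_n² = 19.7 ⇒ ω_n = 4.44 rad/s, and ζ = 2.00/(2ω_n) = 0.225.
ω_d = 4.44·√(1 − 0.225²) = 4.32 rad/s.

ω_d ≈ 4.32 rad/s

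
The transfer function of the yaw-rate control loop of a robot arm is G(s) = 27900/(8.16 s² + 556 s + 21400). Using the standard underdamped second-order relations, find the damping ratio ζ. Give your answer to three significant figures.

Dividing through by 8.16: denominator becomes s² + 68.14 s + 2623.
So ω_n = √2623 = 51.2 rad/s and ζ = 68.14/(2·51.2) = 0.665.

ζ ≈ 0.665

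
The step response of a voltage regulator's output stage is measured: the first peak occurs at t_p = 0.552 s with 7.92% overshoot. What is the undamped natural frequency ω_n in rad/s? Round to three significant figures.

ω_n ≈ 7.31 rad/s

The overshoot fixes ζ = −ln(OS)/√(π²+ln²(OS)) = 0.628.
From t_p = π/ω_d, ω_d = π/0.552 = 5.69 rad/s, so ω_n = ω_d/√(1−ζ²) = 7.31 rad/s.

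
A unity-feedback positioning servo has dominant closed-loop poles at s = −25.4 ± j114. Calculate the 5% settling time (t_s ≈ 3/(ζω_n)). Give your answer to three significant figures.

t_s ≈ 0.118 s

For poles at −σ ± jω_d, ζω_n = σ = 25.4, so t_s ≈ 3/σ = 0.118 s.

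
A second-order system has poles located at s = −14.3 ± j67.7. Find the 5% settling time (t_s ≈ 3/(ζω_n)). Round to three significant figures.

t_s ≈ 0.210 s

For poles at −σ ± jω_d, ζω_n = σ = 14.3, so t_s ≈ 3/σ = 0.210 s.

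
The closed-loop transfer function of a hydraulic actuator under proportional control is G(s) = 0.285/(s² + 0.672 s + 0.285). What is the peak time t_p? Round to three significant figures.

t_p ≈ 7.57 s

Matching coefficients with s² + 2ζω_n s + ω_n² gives ω_n² = 0.285 ⇒ ω_n = 0.534 rad/s, and ζ = 0.672/(2ω_n) = 0.629.
ω_d = ω_n√(1−ζ²) = 0.415 rad/s. Then t_p = π/ω_d = 7.57 s.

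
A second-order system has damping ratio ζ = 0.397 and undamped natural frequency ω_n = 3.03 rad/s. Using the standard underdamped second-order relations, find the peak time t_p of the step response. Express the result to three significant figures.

t_p ≈ 1.13 s

The damped frequency is ω_d = ω_n√(1−ζ²) = 3.03·√(1−0.158) = 2.78 rad/s.
Peak time t_p = π/ω_d = π/2.78 = 1.13 s.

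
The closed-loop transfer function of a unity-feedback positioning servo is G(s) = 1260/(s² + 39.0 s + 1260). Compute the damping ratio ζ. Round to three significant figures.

ζ ≈ 0.549

Comparing the denominator to s² + 2ζω_n s + ω_n²: ω_n = √1260 = 35.5 rad/s, and 2ζω_n = 39.0 so ζ = 39.0/(2·35.5) = 0.549.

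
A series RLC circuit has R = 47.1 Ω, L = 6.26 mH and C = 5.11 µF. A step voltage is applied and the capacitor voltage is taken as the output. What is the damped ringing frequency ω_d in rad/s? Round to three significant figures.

For a series RLC circuit (capacitor voltage as output), ω_n = 1/√(LC) = 1/√(6.26 mH · 5.11 µF) = 5590 rad/s.
ζ = (R/2)·√(C/L) = (47.1/2)·√(5.11 µF/6.26 mH) = 0.673.
ω_d = ω_n√(1−ζ²) = 4140 rad/s.

ω_d ≈ 4140 rad/s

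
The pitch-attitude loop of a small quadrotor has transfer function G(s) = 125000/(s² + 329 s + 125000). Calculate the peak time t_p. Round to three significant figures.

t_p ≈ 0.0100 s

ω_n = √125000 = 354 rad/s; ζ = 329/(2·354) = 0.465.
ω_d = 354·√(1 − 0.465²) = 313 rad/s. Then t_p = π/ω_d = 0.0100 s.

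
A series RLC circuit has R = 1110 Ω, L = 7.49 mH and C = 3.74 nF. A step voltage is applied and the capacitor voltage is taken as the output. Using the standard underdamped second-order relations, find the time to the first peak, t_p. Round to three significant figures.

t_p ≈ 0.0000181 s

For a series RLC circuit (capacitor voltage as output), ω_n = 1/√(LC) = 1/√(7.49 mH · 3.74 nF) = 189000 rad/s.
ζ = (R/2)·√(C/L) = (1110/2)·√(3.74 nF/7.49 mH) = 0.392.
The damped frequency ω_d = ω_n√(1−ζ²) = 174000 rad/s. t_p = π/ω_d = 0.0000181 s.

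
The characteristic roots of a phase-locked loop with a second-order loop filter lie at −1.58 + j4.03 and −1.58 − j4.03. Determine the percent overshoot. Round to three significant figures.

|pole| = ω_n = √(1.58² + 4.03²) = 4.33 rad/s; ζ = cos θ = σ/ω_n = 0.365.
%OS = 100·exp(−πζ/√(1−ζ²)) = 29.2%.

%OS ≈ 29.2%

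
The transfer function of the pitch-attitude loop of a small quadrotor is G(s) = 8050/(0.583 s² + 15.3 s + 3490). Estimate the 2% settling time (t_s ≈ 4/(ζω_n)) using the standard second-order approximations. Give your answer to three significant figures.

t_s ≈ 0.305 s

Dividing through by 0.583: denominator becomes s² + 26.24 s + 5986.
So ω_n = √5986 = 77.4 rad/s and ζ = 26.24/(2·77.4) = 0.170.
t_s ≈ 4/(ζω_n) = 0.305 s.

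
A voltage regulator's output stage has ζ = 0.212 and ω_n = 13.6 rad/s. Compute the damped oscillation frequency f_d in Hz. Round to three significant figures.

f_d ≈ 2.12 Hz

ω_d = ω_n√(1−ζ²) = 13.6·√0.955 = 13.3 rad/s.
f_d = ω_d/(2π) = 2.12 Hz.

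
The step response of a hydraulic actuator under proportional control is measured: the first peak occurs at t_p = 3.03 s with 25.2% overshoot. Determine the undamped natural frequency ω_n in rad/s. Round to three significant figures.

The overshoot fixes ζ = −ln(OS)/√(π²+ln²(OS)) = 0.402.
t_p = π/ω_d ⇒ ω_d = 1.04 rad/s; then ω_n = ω_d/√(1−ζ²) = 1.13 rad/s.

ω_n ≈ 1.13 rad/s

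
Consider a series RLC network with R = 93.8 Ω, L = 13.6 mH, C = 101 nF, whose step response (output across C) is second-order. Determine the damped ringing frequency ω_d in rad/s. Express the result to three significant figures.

For a series RLC circuit (capacitor voltage as output), ω_n = 1/√(LC) = 1/√(13.6 mH · 101 nF) = 27000 rad/s.
ζ = (R/2)·√(C/L) = (93.8/2)·√(101 nF/13.6 mH) = 0.128.
The damped frequency ω_d = ω_n√(1−ζ²) = 26800 rad/s.

ω_d ≈ 26800 rad/s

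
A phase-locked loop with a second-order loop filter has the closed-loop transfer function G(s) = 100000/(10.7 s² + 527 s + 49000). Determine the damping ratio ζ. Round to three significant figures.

ζ ≈ 0.364

Dividing through by 10.7: denominator becomes s² + 49.25 s + 4579.
So ω_n = √4579 = 67.7 rad/s and ζ = 49.25/(2·67.7) = 0.364.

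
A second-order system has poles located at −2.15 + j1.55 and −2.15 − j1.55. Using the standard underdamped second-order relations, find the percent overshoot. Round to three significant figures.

%OS ≈ 1.28%

The poles are at −σ ± jω_d with σ = 2.15 and ω_d = 1.55, so ω_n = √(σ²+ω_d²) = 2.65 rad/s and ζ = σ/ω_n = 0.811.
%OS = 100·exp(−πζ/√(1−ζ²)) = 1.28%.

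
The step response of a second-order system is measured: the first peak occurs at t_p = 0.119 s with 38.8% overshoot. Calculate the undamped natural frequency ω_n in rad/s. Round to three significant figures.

ω_n ≈ 27.6 rad/s

ζ from %OS: ζ = |ln 0.388|/√(π²+ln²0.388) = 0.289.
From t_p = π/ω_d, ω_d = π/0.119 = 26.4 rad/s, so ω_n = ω_d/√(1−ζ²) = 27.6 rad/s.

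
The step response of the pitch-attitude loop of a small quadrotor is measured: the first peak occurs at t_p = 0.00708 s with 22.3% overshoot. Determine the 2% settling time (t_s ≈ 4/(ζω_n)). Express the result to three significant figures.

The overshoot fixes ζ = −ln(OS)/√(π²+ln²(OS)) = 0.431.
t_p = π/ω_d ⇒ ω_d = 444 rad/s; then ω_n = ω_d/√(1−ζ²) = 492 rad/s.
t_s ≈ 4/(ζω_n) = 4/(0.431·492) = 0.0189 s.

t_s ≈ 0.0189 s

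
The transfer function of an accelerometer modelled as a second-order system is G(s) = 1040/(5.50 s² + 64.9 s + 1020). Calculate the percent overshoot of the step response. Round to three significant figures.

Dividing through by 5.50: denominator becomes s² + 11.80 s + 185.5.
So ω_n = √185.5 = 13.6 rad/s and ζ = 11.80/(2·13.6) = 0.433.
%OS = 100 e^{−πζ/√(1−ζ²)} with ζ = 0.433 gives 22.1%.

%OS ≈ 22.1%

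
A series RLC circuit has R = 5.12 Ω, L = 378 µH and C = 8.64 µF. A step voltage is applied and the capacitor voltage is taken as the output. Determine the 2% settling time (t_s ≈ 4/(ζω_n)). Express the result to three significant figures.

For a series RLC circuit (capacitor voltage as output), ω_n = 1/√(LC) = 1/√(378 µH · 8.64 µF) = 17500 rad/s.
ζ = (R/2)·√(C/L) = (5.12/2)·√(8.64 µF/378 µH) = 0.387.
t_s ≈ 4/(ζω_n) = 0.000591 s.

t_s ≈ 0.000591 s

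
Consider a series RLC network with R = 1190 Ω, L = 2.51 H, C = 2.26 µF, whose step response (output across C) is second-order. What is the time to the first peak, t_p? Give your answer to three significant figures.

t_p ≈ 0.00907 s

For a series RLC circuit (capacitor voltage as output), ω_n = 1/√(LC) = 1/√(2.51 H · 2.26 µF) = 420 rad/s.
ζ = (R/2)·√(C/L) = (1190/2)·√(2.26 µF/2.51 H) = 0.565.
The damped frequency ω_d = ω_n√(1−ζ²) = 347 rad/s. t_p = π/ω_d = 0.00907 s.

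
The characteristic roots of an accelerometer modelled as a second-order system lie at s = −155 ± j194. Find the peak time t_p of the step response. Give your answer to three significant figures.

t_p = π/ω_d with ω_d = 194 (the imaginary part), so t_p = 0.0162 s.

t_p ≈ 0.0162 s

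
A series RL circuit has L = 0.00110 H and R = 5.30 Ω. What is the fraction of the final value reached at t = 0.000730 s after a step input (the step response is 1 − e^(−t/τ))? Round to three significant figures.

y/y_∞ ≈ 0.970

τ = L/R = 0.00110/5.30 = 0.000208 s.
y(t)/y_∞ = 1 − e^(−t/τ) = 1 − e^(−0.000730/0.000208) = 1 − e^(−3.52) = 0.970.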